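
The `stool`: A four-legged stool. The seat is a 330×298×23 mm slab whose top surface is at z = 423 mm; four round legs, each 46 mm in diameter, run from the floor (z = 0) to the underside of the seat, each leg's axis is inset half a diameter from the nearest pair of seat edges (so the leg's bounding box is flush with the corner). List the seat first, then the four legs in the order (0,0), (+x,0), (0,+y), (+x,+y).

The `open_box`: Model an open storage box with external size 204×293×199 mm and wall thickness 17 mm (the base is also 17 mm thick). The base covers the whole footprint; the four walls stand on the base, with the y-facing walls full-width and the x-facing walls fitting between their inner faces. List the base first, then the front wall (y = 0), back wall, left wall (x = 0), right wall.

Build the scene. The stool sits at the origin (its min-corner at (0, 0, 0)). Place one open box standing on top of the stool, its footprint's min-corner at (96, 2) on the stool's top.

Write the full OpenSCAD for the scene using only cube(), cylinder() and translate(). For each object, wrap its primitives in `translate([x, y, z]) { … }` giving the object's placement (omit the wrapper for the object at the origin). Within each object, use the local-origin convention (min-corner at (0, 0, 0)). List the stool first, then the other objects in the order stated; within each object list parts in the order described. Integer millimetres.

translate([0, 0, 400]) cube([330, 298, 23]);
translate([23, 23, 0]) cylinder(h = 400, r = 23);
translate([307, 23, 0]) cylinder(h = 400, r = 23);
translate([23, 275, 0]) cylinder(h = 400, r = 23);
translate([307, 275, 0]) cylinder(h = 400, r = 23);
translate([96, 2, 423]) {
  cube([204, 293, 17]);
  translate([0, 0, 17]) cube([204, 17, 182]);
  translate([0, 276, 17]) cube([204, 17, 182]);
  translate([0, 17, 17]) cube([17, 259, 182]);
  translate([187, 17, 17]) cube([17, 259, 182]);
}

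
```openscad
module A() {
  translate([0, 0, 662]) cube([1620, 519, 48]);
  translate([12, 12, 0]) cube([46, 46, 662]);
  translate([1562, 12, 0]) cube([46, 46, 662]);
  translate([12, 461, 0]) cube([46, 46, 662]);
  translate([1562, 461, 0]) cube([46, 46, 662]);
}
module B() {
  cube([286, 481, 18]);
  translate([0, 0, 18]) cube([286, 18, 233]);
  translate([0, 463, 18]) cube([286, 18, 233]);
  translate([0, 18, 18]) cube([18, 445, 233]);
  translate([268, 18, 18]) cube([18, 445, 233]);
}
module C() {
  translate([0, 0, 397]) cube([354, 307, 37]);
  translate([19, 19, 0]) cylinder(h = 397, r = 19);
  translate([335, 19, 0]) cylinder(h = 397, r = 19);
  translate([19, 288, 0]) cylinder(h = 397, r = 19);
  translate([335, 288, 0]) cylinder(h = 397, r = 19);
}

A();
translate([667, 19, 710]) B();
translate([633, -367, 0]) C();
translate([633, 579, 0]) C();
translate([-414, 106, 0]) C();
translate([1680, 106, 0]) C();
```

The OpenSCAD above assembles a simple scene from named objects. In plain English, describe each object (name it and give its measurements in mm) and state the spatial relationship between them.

A is a table: top 1620 mm (x) × 519 mm (y), 48 mm thick, upper face at z = 710 mm, on four 46×46 mm square legs, each inset 12 mm from the nearest pair of top edges, running from z = 0 to the bottom of the top.

B is an open-topped rectangular box: outside dimensions 286×481×251 mm, with a uniform wall and base thickness of 18 mm. The base is a full 286×481 slab on the floor; four walls sit on top of the base. The front and back walls (the −y and +y sides) span the full width; the two side walls fit between them.

C is a four-legged stool. The seat is 354×307 mm, 37 mm thick, top at z = 434 mm. It stands on four round legs, each 38 mm in diameter, from z = 0 to the seat underside, each leg's axis is inset half a diameter from the nearest pair of seat edges (so the leg's bounding box is flush with the corner).

The open box is on top of the table, centred. Four stools sit around the table at the −y, +y, −x, +x sides.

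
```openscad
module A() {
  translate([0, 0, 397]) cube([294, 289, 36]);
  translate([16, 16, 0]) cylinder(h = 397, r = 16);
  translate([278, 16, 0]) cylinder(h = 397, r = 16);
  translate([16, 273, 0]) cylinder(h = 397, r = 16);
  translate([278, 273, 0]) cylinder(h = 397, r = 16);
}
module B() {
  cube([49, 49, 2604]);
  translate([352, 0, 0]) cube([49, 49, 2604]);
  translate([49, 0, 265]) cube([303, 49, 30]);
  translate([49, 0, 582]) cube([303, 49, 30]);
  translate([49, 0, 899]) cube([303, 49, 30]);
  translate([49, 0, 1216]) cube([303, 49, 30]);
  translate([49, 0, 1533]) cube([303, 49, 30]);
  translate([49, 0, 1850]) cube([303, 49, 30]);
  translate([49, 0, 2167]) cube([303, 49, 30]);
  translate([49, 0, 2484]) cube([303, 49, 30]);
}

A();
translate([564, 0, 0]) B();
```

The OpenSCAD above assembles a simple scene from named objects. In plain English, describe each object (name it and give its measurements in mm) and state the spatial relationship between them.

A is a four-legged stool. The seat is a 294×289×36 mm slab whose top surface is at z = 433 mm; four round legs, each 32 mm in diameter, run from the floor (z = 0) to the underside of the seat, each leg's axis is inset half a diameter from the nearest pair of seat edges (so the leg's bounding box is flush with the corner).

B is a straight ladder. Two 49×49 mm vertical rails, 2604 mm tall, stand 401 mm apart (outside-to-outside) with their front faces coplanar on the −y side. 8 rungs, each 49 mm deep and 30 mm tall, span between the inner faces of the rails, front faces flush with the rails. The lowest rung's underside is at z = 265 mm and rungs are spaced 317 mm apart (underside to underside).

The ladder is on the floor beside the stool on its +x side.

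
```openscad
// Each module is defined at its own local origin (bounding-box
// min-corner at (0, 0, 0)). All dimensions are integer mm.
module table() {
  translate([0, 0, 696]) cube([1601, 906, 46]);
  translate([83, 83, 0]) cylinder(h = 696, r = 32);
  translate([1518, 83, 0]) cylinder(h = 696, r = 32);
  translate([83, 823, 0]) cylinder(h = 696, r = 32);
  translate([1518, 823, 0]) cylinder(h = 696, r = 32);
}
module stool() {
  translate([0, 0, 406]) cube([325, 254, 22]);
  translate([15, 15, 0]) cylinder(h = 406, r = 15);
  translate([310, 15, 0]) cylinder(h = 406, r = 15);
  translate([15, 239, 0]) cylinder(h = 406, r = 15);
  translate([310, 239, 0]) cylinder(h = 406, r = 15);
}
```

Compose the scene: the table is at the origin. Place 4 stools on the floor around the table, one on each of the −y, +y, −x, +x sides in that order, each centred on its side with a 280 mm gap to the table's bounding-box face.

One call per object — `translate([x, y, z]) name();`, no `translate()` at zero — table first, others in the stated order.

table();
translate([638, -534, 0]) stool();
translate([638, 1186, 0]) stool();
translate([-605, 326, 0]) stool();
translate([1881, 326, 0]) stool();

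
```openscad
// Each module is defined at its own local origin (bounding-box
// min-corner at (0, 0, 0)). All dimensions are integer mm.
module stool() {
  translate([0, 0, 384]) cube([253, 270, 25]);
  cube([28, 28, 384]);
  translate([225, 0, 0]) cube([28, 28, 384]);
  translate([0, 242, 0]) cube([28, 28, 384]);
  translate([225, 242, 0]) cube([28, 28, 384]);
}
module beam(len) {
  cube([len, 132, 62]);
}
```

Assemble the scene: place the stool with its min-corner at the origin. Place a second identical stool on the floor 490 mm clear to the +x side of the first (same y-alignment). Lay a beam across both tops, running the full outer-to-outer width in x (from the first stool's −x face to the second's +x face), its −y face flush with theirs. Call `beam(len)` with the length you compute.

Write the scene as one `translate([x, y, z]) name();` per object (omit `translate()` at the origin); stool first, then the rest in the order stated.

stool();
translate([743, 0, 0]) stool();
translate([0, 0, 409]) beam(996);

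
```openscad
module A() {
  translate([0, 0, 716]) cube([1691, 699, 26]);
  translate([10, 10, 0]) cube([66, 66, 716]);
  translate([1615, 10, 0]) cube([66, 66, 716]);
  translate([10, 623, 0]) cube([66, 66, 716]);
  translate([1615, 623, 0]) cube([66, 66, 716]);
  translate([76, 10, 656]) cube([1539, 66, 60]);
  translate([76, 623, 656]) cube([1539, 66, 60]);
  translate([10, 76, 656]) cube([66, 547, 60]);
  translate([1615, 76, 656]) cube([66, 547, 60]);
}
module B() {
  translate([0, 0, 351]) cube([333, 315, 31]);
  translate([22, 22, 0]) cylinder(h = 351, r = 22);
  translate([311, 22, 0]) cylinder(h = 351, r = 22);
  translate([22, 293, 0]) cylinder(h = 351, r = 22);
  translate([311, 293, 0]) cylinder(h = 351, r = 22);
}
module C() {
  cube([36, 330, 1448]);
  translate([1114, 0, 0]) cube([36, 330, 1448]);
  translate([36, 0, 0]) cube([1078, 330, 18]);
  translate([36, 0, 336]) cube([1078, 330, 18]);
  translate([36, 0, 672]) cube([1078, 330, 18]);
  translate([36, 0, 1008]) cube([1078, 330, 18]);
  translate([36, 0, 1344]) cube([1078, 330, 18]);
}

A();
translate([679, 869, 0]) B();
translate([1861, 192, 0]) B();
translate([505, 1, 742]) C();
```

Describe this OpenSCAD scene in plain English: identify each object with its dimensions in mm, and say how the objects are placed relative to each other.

A is a rectangular dining table. The top is 1691×699×26 mm with its upper surface at z = 742 mm. It stands on four 66×66 mm square legs, each inset 10 mm from the nearest pair of top edges, running from the floor to the underside of the top. Four apron rails, 66 mm thick and 60 mm tall, run between adjacent legs with their top edges flush with the underside of the top and their outer faces flush with the legs' outer faces.

B is a simple wooden stool: a rectangular seat 333 mm (x) by 315 mm (y), 31 mm thick, top face at z = 382 mm, on four round legs, each 44 mm in diameter. The legs rest on z = 0, each leg's axis is inset half a diameter from the nearest pair of seat edges (so the leg's bounding box is flush with the corner).

C is a bookshelf 1150 mm wide overall, 330 mm deep and 1448 mm tall. The two sides are 36 mm thick vertical panels. 5 horizontal shelves of 18 mm thickness span between the inner faces of the sides; the lowest shelf sits on the floor and shelves are stacked with a clear vertical gap of 318 mm between each pair.

Two stools sit around the table at the +y, +x sides. The bookshelf is on top of the table.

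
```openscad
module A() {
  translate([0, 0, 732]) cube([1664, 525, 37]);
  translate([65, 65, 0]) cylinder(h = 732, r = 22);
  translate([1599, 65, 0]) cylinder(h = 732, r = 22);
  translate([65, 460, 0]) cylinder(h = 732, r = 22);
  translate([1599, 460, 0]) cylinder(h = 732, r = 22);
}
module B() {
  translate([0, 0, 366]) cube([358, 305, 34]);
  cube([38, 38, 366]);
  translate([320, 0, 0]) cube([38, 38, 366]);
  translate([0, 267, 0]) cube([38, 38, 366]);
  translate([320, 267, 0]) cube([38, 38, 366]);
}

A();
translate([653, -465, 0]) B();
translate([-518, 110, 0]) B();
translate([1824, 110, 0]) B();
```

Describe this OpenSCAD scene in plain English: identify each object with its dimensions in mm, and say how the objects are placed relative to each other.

A is a table with a 1664×525 mm rectangular top, 37 mm thick, top surface at z = 769 mm, supported by four round legs of 44 mm diameter, each leg's bounding box inset 43 mm from the nearest pair of top edges, running from the floor.

B is a simple wooden stool: a rectangular seat 358 mm (x) by 305 mm (y), 34 mm thick, top face at z = 400 mm, on four square legs, each 38×38 mm in cross-section. The legs rest on z = 0, each flush with a corner of the seat.

Three stools sit around the table at the −y, −x, +x sides.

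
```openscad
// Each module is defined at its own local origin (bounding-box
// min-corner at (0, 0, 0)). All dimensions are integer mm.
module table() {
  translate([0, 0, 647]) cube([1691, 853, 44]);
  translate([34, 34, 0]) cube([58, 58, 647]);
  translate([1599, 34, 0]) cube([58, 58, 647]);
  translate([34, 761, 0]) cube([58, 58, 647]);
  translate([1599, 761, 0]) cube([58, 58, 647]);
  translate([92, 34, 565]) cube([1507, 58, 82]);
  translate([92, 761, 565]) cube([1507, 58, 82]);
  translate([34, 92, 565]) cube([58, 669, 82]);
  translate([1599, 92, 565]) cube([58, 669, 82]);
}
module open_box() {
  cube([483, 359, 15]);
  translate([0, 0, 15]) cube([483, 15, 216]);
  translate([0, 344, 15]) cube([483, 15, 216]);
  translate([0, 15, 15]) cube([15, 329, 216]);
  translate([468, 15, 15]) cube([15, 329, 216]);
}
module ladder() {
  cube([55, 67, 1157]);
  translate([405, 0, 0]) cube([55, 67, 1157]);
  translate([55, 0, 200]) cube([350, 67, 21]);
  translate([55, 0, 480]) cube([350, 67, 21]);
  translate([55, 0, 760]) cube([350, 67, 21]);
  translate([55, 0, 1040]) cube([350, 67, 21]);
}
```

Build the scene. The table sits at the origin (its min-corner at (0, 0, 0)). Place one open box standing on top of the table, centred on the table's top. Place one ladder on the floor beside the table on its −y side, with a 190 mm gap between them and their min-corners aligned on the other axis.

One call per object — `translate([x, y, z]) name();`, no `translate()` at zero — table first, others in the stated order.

table();
translate([604, 247, 691]) open_box();
translate([0, -257, 0]) ladder();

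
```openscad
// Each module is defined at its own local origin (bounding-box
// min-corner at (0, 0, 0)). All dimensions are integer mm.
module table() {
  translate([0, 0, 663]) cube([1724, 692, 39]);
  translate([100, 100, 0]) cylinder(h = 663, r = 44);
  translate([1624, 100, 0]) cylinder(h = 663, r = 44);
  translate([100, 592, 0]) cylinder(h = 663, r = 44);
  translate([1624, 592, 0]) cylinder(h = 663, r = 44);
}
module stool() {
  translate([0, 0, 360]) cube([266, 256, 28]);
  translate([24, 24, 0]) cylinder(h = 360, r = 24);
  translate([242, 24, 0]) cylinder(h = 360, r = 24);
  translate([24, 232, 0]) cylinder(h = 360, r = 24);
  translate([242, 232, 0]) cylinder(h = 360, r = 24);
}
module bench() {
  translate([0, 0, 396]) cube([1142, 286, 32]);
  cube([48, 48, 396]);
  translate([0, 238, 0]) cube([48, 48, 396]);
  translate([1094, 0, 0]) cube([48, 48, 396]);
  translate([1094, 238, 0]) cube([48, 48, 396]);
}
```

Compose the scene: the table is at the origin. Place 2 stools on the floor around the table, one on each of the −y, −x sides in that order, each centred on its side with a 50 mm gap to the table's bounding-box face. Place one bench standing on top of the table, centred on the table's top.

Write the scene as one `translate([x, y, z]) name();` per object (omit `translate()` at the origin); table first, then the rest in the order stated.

table();
translate([729, -306, 0]) stool();
translate([-316, 218, 0]) stool();
translate([291, 203, 702]) bench();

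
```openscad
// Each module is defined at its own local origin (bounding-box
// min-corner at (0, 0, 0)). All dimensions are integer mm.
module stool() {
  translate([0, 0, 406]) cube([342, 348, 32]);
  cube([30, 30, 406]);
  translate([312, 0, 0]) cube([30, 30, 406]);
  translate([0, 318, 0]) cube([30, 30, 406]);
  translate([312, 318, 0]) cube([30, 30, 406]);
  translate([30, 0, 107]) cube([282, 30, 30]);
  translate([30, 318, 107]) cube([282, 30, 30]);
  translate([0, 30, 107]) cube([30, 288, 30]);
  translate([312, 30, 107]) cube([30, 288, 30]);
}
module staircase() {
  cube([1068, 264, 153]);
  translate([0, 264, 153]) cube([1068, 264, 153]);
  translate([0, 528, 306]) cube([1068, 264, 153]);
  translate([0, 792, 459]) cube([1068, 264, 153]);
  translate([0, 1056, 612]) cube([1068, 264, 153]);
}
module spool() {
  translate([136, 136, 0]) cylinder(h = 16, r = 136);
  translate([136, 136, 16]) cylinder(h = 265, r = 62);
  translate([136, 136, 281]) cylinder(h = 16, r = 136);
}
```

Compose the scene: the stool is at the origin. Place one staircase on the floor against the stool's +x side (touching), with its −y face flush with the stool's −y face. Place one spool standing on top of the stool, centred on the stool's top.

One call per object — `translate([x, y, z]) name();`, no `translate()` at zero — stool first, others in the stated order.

stool();
translate([342, 0, 0]) staircase();
translate([35, 38, 438]) spool();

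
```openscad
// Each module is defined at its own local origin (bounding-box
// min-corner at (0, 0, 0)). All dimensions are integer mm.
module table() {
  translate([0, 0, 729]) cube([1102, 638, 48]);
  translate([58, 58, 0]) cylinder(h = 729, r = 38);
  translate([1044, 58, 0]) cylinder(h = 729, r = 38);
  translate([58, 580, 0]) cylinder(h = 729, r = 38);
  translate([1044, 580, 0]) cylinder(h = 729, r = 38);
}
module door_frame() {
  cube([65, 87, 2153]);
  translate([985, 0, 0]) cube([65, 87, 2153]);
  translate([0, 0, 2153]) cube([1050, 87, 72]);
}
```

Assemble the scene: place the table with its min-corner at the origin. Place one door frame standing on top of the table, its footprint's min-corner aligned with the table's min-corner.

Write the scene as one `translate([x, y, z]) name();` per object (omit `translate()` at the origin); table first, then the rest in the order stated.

table();
translate([0, 0, 777]) door_frame();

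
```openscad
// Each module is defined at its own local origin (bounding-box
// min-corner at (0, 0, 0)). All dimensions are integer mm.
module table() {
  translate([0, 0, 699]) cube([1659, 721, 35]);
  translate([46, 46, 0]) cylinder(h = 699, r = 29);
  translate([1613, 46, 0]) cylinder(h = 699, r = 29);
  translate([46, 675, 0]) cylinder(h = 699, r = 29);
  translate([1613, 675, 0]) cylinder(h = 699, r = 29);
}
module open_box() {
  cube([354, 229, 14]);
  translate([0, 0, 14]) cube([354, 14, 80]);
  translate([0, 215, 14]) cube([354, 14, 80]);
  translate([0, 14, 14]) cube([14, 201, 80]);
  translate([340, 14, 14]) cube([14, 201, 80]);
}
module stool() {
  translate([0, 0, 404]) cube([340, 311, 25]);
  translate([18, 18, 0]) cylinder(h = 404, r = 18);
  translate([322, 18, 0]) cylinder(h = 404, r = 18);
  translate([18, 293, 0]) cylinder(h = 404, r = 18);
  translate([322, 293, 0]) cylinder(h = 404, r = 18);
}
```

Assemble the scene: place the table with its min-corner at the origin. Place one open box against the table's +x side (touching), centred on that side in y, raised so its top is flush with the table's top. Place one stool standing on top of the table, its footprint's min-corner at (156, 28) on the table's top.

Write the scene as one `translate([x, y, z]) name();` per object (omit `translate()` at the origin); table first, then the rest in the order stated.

table();
translate([1659, 246, 640]) open_box();
translate([156, 28, 734]) stool();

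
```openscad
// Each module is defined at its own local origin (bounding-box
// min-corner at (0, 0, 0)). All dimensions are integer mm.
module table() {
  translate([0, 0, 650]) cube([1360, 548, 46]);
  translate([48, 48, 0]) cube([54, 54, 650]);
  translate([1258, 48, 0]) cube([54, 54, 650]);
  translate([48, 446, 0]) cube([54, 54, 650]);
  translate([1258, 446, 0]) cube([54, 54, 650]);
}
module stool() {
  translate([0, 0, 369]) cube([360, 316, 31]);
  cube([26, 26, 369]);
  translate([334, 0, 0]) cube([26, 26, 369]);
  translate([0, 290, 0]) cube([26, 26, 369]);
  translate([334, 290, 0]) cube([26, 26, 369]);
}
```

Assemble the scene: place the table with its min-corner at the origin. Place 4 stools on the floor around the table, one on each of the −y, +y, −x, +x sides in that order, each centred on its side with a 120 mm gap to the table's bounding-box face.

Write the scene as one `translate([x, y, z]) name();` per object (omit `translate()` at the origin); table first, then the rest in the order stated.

table();
translate([500, -436, 0]) stool();
translate([500, 668, 0]) stool();
translate([-480, 116, 0]) stool();
translate([1480, 116, 0]) stool();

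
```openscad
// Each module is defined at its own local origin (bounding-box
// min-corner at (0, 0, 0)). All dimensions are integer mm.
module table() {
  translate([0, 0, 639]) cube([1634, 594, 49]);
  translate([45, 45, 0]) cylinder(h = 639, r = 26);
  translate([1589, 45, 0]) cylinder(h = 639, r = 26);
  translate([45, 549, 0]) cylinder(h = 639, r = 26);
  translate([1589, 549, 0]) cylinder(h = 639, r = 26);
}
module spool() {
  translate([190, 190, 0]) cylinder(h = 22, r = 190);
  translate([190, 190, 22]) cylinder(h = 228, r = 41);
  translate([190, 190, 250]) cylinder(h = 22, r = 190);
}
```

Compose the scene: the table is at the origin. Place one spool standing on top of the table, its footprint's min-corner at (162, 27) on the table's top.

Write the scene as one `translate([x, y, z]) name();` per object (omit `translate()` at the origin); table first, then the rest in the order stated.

table();
translate([162, 27, 688]) spool();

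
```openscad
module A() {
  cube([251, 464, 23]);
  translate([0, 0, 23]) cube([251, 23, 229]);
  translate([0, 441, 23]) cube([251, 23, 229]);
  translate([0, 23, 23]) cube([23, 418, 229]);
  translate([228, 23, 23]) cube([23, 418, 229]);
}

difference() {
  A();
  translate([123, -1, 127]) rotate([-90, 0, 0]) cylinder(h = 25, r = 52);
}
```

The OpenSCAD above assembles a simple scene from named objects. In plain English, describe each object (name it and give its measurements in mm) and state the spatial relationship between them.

A is an open storage box with external size 251×464×252 mm and wall thickness 23 mm (the base is also 23 mm thick). The base covers the whole footprint; the four walls stand on the base, with the y-facing walls full-width and the x-facing walls fitting between their inner faces.

The open box has a circular hole of radius 52 mm through its front wall, centred at (x = 123, z = 127).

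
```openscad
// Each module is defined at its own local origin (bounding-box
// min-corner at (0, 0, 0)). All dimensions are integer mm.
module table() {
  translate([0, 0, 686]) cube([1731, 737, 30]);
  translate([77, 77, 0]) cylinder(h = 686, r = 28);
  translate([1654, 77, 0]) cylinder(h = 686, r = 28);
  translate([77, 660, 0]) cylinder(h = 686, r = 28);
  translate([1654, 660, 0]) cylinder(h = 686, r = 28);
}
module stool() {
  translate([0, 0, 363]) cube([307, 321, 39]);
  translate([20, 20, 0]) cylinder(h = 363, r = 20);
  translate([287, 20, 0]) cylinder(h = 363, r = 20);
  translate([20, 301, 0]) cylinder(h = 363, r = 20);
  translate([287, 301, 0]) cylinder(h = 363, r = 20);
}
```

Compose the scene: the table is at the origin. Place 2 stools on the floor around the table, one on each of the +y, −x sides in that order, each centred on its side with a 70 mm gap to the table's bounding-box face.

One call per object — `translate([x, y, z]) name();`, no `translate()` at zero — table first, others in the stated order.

table();
translate([712, 807, 0]) stool();
translate([-377, 208, 0]) stool();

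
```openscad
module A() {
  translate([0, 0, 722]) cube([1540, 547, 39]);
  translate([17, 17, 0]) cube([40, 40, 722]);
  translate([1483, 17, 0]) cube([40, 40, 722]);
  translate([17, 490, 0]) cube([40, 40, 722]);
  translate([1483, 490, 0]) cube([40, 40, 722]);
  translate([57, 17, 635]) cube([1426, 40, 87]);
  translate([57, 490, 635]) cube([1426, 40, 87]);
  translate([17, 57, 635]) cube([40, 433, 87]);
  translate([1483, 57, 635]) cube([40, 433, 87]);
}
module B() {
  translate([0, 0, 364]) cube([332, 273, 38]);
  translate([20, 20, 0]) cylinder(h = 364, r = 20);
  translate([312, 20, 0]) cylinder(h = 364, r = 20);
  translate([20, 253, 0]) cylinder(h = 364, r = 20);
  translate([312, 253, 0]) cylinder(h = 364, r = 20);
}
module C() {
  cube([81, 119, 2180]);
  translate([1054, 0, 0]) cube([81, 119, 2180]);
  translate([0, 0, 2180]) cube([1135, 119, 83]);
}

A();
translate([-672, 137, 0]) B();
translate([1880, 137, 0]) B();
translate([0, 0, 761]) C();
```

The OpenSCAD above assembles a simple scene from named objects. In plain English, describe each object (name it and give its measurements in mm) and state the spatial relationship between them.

A is a table: top 1540 mm (x) × 547 mm (y), 39 mm thick, upper face at z = 761 mm, on four 40×40 mm square legs, each inset 17 mm from the nearest pair of top edges, running from z = 0 to the bottom of the top. Four apron rails, 40 mm thick and 87 mm tall, run between adjacent legs with their top edges flush with the underside of the top and their outer faces flush with the legs' outer faces.

B is a four-legged stool. The seat is a 332×273×38 mm slab whose top surface is at z = 402 mm; four round legs, each 40 mm in diameter, run from the floor (z = 0) to the underside of the seat, each leg's axis is inset half a diameter from the nearest pair of seat edges (so the leg's bounding box is flush with the corner).

C is a door frame. The clear opening is 973 mm wide and 2180 mm high. Two 81 mm wide jambs, 119 mm deep, stand either side of the opening from the floor to the top of the opening. A 83 mm thick head sits across the top of both jambs, spanning the full outside width of the frame.

Two stools sit around the table at the −x, +x sides. The door frame is on top of the table.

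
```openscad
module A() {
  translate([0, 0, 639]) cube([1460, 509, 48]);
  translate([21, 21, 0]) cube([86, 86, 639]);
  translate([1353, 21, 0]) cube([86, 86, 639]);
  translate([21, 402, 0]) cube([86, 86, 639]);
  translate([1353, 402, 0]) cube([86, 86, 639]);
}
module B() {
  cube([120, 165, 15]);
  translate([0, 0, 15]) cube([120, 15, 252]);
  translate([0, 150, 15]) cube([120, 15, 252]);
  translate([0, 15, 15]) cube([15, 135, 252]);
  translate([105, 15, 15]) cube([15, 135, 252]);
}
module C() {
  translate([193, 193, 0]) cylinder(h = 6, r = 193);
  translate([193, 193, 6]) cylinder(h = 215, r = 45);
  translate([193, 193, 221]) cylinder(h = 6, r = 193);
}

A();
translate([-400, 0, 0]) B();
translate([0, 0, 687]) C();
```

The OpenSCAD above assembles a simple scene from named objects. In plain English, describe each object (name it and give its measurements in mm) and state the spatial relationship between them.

A is a table: top 1460 mm (x) × 509 mm (y), 48 mm thick, upper face at z = 687 mm, on four 86×86 mm square legs, each inset 21 mm from the nearest pair of top edges, running from z = 0 to the bottom of the top.

B is an open storage box with external size 120×165×267 mm and wall thickness 15 mm (the base is also 15 mm thick). The base covers the whole footprint; the four walls stand on the base, with the y-facing walls full-width and the x-facing walls fitting between their inner faces.

C is a spool: two coaxial disc flanges of radius 193 mm and thickness 6 mm, joined by a core cylinder of radius 45 mm and height 215 mm. The lower flange rests on z = 0 and the three cylinders share a vertical axis.

The open box is on the floor beside the table on its −x side. The spool is on top of the table.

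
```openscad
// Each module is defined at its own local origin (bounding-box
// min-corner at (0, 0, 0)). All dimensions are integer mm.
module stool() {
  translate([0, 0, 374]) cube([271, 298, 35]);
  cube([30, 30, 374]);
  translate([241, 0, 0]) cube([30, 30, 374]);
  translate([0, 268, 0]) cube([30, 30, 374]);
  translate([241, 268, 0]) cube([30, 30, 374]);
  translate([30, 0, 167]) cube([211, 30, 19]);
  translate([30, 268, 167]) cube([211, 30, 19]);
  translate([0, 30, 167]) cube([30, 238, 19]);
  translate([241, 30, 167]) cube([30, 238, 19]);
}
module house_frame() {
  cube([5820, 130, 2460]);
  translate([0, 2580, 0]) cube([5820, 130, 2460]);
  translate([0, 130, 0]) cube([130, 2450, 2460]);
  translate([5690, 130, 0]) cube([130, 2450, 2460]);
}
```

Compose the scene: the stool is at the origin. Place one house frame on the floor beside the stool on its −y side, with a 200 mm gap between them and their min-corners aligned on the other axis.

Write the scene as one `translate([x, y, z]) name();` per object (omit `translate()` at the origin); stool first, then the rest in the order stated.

stool();
translate([0, -2910, 0]) house_frame();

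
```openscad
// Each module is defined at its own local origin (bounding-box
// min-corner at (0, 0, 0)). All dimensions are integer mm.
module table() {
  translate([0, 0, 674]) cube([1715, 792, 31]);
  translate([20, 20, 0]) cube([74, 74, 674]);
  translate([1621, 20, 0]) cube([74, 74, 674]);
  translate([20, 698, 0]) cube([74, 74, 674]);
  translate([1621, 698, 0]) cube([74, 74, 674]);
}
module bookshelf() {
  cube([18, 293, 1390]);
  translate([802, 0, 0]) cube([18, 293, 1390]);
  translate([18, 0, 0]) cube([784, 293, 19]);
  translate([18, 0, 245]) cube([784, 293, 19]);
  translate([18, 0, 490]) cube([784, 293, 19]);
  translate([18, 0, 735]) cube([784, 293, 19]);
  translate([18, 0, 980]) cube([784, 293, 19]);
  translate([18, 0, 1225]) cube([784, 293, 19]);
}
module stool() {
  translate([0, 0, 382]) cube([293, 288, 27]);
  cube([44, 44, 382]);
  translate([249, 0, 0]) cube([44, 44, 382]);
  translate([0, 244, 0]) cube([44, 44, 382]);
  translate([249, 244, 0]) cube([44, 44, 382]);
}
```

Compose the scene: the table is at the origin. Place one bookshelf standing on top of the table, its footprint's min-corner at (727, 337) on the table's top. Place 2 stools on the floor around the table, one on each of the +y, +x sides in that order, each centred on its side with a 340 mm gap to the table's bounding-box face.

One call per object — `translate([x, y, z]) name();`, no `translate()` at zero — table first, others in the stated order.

table();
translate([727, 337, 705]) bookshelf();
translate([711, 1132, 0]) stool();
translate([2055, 252, 0]) stool();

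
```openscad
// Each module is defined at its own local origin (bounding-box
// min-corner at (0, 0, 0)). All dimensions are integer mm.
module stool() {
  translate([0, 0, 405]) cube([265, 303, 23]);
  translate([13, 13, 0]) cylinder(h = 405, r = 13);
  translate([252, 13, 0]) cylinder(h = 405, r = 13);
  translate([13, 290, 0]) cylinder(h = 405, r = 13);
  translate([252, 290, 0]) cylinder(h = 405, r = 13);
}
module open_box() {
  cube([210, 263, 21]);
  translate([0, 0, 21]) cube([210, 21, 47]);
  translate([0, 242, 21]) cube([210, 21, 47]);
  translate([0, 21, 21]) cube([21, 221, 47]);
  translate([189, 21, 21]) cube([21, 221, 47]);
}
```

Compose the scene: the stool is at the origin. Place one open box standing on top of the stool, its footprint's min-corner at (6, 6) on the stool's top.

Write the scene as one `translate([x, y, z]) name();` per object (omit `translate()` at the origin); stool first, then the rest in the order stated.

stool();
translate([6, 6, 428]) open_box();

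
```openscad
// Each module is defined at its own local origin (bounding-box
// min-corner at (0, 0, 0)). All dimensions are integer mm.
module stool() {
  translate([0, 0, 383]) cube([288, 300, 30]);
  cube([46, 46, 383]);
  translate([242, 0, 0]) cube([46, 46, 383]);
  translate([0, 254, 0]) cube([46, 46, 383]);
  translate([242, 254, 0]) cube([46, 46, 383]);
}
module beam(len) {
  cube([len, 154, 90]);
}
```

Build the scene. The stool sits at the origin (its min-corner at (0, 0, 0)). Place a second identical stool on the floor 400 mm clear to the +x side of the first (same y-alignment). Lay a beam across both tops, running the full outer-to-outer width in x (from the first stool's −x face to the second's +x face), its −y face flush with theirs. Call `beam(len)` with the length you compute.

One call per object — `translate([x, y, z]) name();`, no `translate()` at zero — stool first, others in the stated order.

stool();
translate([688, 0, 0]) stool();
translate([0, 0, 413]) beam(976);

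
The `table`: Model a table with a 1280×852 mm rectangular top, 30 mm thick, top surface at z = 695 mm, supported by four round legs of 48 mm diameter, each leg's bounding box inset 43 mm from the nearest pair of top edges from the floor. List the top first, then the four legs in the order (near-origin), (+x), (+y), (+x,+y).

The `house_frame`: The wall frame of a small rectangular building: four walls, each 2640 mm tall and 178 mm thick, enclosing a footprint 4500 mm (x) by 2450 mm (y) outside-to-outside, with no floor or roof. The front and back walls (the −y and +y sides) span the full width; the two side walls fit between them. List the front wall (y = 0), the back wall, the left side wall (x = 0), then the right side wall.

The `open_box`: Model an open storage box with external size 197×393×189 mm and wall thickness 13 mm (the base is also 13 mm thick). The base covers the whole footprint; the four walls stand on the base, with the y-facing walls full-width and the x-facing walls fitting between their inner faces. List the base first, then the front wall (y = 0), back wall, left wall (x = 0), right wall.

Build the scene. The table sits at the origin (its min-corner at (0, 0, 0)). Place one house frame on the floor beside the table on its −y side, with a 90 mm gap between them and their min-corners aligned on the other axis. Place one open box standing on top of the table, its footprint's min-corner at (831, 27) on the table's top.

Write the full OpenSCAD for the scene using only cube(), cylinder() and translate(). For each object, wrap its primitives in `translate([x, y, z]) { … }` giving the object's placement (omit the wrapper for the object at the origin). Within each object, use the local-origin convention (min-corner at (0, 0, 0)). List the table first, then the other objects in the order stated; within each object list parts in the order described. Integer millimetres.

translate([0, 0, 665]) cube([1280, 852, 30]);
translate([67, 67, 0]) cylinder(h = 665, r = 24);
translate([1213, 67, 0]) cylinder(h = 665, r = 24);
translate([67, 785, 0]) cylinder(h = 665, r = 24);
translate([1213, 785, 0]) cylinder(h = 665, r = 24);
translate([0, -2540, 0]) {
  cube([4500, 178, 2640]);
  translate([0, 2272, 0]) cube([4500, 178, 2640]);
  translate([0, 178, 0]) cube([178, 2094, 2640]);
  translate([4322, 178, 0]) cube([178, 2094, 2640]);
}
translate([831, 27, 695]) {
  cube([197, 393, 13]);
  translate([0, 0, 13]) cube([197, 13, 176]);
  translate([0, 380, 13]) cube([197, 13, 176]);
  translate([0, 13, 13]) cube([13, 367, 176]);
  translate([184, 13, 13]) cube([13, 367, 176]);
}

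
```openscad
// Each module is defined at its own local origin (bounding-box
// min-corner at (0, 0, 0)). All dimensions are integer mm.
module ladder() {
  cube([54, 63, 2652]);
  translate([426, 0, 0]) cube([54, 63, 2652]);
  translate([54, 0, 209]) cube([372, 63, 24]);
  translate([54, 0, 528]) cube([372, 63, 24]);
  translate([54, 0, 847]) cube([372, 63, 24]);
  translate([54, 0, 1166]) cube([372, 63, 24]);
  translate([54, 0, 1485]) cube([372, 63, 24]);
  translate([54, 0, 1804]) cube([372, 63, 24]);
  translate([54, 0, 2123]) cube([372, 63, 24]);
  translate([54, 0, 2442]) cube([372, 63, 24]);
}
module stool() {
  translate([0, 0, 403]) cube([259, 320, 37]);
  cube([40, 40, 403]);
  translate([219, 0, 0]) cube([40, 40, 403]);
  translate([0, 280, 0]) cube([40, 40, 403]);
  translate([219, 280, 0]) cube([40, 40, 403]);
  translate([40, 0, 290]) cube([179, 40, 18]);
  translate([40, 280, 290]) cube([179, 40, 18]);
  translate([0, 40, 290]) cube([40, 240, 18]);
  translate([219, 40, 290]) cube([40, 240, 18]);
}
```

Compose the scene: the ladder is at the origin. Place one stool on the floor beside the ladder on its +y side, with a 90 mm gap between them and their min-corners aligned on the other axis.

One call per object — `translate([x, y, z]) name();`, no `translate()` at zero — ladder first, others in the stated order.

ladder();
translate([0, 153, 0]) stool();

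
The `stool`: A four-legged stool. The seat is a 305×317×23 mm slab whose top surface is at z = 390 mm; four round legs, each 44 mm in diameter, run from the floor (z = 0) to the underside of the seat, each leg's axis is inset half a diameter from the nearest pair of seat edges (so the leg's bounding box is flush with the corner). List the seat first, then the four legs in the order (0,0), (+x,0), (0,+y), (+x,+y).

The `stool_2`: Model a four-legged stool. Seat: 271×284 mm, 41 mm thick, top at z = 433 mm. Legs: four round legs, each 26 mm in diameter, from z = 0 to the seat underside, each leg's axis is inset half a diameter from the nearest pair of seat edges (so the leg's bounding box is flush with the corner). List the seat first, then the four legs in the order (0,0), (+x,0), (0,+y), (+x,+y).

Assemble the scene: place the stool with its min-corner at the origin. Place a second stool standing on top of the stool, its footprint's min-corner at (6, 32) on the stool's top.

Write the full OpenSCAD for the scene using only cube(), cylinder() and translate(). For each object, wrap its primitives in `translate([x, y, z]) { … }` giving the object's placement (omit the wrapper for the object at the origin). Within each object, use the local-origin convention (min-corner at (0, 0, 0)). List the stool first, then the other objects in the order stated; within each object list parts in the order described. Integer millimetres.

translate([0, 0, 367]) cube([305, 317, 23]);
translate([22, 22, 0]) cylinder(h = 367, r = 22);
translate([283, 22, 0]) cylinder(h = 367, r = 22);
translate([22, 295, 0]) cylinder(h = 367, r = 22);
translate([283, 295, 0]) cylinder(h = 367, r = 22);
translate([6, 32, 390]) {
  translate([0, 0, 392]) cube([271, 284, 41]);
  translate([13, 13, 0]) cylinder(h = 392, r = 13);
  translate([258, 13, 0]) cylinder(h = 392, r = 13);
  translate([13, 271, 0]) cylinder(h = 392, r = 13);
  translate([258, 271, 0]) cylinder(h = 392, r = 13);
}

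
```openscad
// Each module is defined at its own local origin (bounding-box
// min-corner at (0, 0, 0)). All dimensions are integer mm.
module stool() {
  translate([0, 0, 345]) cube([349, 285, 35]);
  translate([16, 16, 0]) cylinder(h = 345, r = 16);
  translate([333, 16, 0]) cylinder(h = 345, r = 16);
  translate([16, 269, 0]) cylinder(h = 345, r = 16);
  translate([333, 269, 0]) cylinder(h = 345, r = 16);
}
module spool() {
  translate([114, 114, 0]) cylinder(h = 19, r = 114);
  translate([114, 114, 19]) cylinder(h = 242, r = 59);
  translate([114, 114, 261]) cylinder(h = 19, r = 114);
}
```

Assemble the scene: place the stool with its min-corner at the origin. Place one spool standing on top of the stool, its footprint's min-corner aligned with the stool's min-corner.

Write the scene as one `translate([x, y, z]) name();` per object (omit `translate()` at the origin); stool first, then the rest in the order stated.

stool();
translate([0, 0, 380]) spool();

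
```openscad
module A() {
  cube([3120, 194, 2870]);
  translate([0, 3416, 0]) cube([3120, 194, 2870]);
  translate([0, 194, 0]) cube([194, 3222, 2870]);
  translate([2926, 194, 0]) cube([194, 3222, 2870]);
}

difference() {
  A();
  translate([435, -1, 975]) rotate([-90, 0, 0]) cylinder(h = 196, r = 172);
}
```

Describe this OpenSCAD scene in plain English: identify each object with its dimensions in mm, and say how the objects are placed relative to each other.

A is the wall frame of a small rectangular building: four walls, each 2870 mm tall and 194 mm thick, enclosing a footprint 3120 mm (x) by 3610 mm (y) outside-to-outside, with no floor or roof. The front and back walls (the −y and +y sides) span the full width; the two side walls fit between them.

The house frame has a circular hole of radius 172 mm through its front wall, centred at (x = 435, z = 975).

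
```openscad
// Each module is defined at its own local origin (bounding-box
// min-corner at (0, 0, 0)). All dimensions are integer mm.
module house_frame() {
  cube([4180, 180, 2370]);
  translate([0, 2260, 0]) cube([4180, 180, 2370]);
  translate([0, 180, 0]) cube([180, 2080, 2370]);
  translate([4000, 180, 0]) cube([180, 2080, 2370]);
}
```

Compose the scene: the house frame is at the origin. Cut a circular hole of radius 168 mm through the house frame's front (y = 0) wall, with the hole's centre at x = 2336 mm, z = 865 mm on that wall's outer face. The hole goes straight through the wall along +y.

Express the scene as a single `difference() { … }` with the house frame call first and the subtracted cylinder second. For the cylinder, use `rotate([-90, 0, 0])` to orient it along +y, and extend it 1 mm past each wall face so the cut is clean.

difference() {
  house_frame();
  translate([2336, -1, 865]) rotate([-90, 0, 0]) cylinder(h = 182, r = 168);
}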